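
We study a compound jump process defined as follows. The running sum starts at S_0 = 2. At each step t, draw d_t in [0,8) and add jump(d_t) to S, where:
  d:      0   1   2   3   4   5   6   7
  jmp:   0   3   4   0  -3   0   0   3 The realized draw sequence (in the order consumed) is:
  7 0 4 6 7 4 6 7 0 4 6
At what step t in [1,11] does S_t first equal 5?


t=0: S=2, d=7, jump=3, S_1=5
t=1: S=5, d=0, jump=0, S_2=5
t=2: S=5, d=4, jump=-3, S_3=2
t=3: S=2, d=6, jump=0, S_4=2
t=4: S=2, d=7, jump=3, S_5=5
t=5: S=5, d=4, jump=-3, S_6=2
t=6: S=2, d=6, jump=0, S_7=2
t=7: S=2, d=7, jump=3, S_8=5
t=8: S=5, d=0, jump=0, S_9=5
t=9: S=5, d=4, jump=-3, S_10=2
t=10: S=2, d=6, jump=0, S_11=2

1


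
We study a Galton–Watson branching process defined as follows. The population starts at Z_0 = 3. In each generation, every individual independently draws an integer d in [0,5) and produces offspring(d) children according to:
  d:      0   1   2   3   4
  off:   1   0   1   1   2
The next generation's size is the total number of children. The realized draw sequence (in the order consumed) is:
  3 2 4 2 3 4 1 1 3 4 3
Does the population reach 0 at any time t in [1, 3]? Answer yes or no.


gen 0: Z_0=3, draws=[3, 2, 4], offspring=[1, 1, 2], Z_1=4
gen 1: Z_1=4, draws=[2, 3, 4, 1], offspring=[1, 1, 2, 0], Z_2=4
gen 2: Z_2=4, draws=[1, 3, 4, 3], offspring=[0, 1, 2, 1], Z_3=4

no


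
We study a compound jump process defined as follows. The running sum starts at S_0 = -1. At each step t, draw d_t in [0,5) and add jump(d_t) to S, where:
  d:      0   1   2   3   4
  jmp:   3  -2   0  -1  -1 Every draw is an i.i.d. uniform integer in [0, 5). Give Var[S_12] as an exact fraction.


888/25

Outcome values over d=0..4: [3, -2, 0, -1, -1]
Σy = -1, Σy² = 15, M = 5
μ = -1/5 = -1/5,  σ² = 15/5 − (-1/5)² = 74/25
Independent increments: Var[S_12] = 12·σ² = 12·(74/25) = 888/25


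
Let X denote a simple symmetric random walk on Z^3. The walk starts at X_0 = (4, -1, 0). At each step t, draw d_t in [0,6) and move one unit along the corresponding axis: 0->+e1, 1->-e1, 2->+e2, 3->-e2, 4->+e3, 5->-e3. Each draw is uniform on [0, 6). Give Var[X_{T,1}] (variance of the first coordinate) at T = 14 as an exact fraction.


14/3

Outcome values over d=0..5: [1, -1, 0, 0, 0, 0]
Σy = 0, Σy² = 2, M = 6
μ = 0/6 = 0,  σ² = 2/6 − (0)² = 1/3
Independent increments: Var[X_14] = 14·σ² = 14·(1/3) = 14/3


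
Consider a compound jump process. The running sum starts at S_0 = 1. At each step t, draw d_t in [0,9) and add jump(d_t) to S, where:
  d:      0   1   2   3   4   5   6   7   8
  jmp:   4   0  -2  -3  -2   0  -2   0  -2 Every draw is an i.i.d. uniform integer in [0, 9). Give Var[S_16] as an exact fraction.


Outcome values over d=0..8: [4, 0, -2, -3, -2, 0, -2, 0, -2]
Σy = -7, Σy² = 41, M = 9
μ = -7/9 = -7/9,  σ² = 41/9 − (-7/9)² = 320/81
Independent increments: Var[S_16] = 16·σ² = 16·(320/81) = 5120/81

5120/81


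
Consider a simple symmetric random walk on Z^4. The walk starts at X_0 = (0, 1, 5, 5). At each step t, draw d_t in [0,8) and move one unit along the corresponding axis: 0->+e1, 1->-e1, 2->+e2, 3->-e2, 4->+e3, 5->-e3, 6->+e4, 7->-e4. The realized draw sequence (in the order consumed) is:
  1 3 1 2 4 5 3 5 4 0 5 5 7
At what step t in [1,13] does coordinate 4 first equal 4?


t=0: X=(0, 1, 5, 5), d=1 → -e1, X_1=(-1, 1, 5, 5)
t=1: X=(-1, 1, 5, 5), d=3 → -e2, X_2=(-1, 0, 5, 5)
t=2: X=(-1, 0, 5, 5), d=1 → -e1, X_3=(-2, 0, 5, 5)
t=3: X=(-2, 0, 5, 5), d=2 → +e2, X_4=(-2, 1, 5, 5)
t=4: X=(-2, 1, 5, 5), d=4 → +e3, X_5=(-2, 1, 6, 5)
t=5: X=(-2, 1, 6, 5), d=5 → -e3, X_6=(-2, 1, 5, 5)
t=6: X=(-2, 1, 5, 5), d=3 → -e2, X_7=(-2, 0, 5, 5)
t=7: X=(-2, 0, 5, 5), d=5 → -e3, X_8=(-2, 0, 4, 5)
t=8: X=(-2, 0, 4, 5), d=4 → +e3, X_9=(-2, 0, 5, 5)
t=9: X=(-2, 0, 5, 5), d=0 → +e1, X_10=(-1, 0, 5, 5)
t=10: X=(-1, 0, 5, 5), d=5 → -e3, X_11=(-1, 0, 4, 5)
t=11: X=(-1, 0, 4, 5), d=5 → -e3, X_12=(-1, 0, 3, 5)
t=12: X=(-1, 0, 3, 5), d=7 → -e4, X_13=(-1, 0, 3, 4)

13


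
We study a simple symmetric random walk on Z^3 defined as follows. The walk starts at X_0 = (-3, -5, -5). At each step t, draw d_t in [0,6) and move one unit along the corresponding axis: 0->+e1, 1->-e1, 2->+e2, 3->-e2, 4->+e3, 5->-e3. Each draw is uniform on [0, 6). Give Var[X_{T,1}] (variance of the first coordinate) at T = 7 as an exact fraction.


Outcome values over d=0..5: [1, -1, 0, 0, 0, 0]
Σy = 0, Σy² = 2, M = 6
μ = 0/6 = 0,  σ² = 2/6 − (0)² = 1/3
Independent increments: Var[X_7] = 7·σ² = 7·(1/3) = 7/3

7/3


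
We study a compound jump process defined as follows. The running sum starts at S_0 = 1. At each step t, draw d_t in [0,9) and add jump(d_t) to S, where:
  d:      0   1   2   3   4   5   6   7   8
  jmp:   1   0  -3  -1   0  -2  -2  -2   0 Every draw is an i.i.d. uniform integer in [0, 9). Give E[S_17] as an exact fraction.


-16

Outcome values over d=0..8: [1, 0, -3, -1, 0, -2, -2, -2, 0]
Σy = -9, Σy² = 23, M = 9
μ = -9/9 = -1,  σ² = 23/9 − (-1)² = 14/9
E[S_17] = 1 + 17·(-1) = -16


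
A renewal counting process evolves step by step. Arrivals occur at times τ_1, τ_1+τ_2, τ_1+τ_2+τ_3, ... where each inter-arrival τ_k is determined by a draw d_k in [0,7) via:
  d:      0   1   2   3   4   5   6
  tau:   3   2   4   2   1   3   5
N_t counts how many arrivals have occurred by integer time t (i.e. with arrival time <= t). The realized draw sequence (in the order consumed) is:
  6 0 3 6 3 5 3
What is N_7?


draw d_1=6: τ_1=5, arrival time A_1=5
draw d_2=0: τ_2=3, arrival time A_2=8
draw d_3=3: τ_3=2, arrival time A_3=10
draw d_4=6: τ_4=5, arrival time A_4=15
draw d_5=3: τ_5=2, arrival time A_5=17
draw d_6=5: τ_6=3, arrival time A_6=20
draw d_7=3: τ_7=2, arrival time A_7=22
N_t over t=0..7: 0:0 1:0 2:0 3:0 4:0 5:1 6:1 7:1

1


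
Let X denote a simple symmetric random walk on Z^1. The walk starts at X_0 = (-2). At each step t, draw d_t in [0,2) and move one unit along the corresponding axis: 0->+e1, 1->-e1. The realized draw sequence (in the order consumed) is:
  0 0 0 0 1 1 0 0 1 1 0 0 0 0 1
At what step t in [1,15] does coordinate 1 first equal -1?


t=0: X=(-2), d=0 → +e1, X_1=(-1)
t=1: X=(-1), d=0 → +e1, X_2=(0)
t=2: X=(0), d=0 → +e1, X_3=(1)
t=3: X=(1), d=0 → +e1, X_4=(2)
t=4: X=(2), d=1 → -e1, X_5=(1)
t=5: X=(1), d=1 → -e1, X_6=(0)
t=6: X=(0), d=0 → +e1, X_7=(1)
t=7: X=(1), d=0 → +e1, X_8=(2)
t=8: X=(2), d=1 → -e1, X_9=(1)
t=9: X=(1), d=1 → -e1, X_10=(0)
t=10: X=(0), d=0 → +e1, X_11=(1)
t=11: X=(1), d=0 → +e1, X_12=(2)
t=12: X=(2), d=0 → +e1, X_13=(3)
t=13: X=(3), d=0 → +e1, X_14=(4)
t=14: X=(4), d=1 → -e1, X_15=(3)

1


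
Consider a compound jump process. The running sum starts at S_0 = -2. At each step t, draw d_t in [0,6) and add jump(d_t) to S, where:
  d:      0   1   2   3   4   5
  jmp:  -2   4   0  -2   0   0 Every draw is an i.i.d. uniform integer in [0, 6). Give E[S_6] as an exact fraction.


-2

Outcome values over d=0..5: [-2, 4, 0, -2, 0, 0]
Σy = 0, Σy² = 24, M = 6
μ = 0/6 = 0,  σ² = 24/6 − (0)² = 4
E[S_6] = -2 + 6·(0) = -2


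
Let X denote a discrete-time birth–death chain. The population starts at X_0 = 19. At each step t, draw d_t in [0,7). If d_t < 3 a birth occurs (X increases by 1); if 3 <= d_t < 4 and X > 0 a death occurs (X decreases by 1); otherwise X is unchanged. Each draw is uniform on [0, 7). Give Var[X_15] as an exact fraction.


360/49

X can drop by at most 1 per step and X_0 = 19 > T = 15, so X_t >= 19 − t >= 4 > 0 for every t <= 15: the floor at 0 (the 'and X > 0' condition) never binds. Hence X_15 = X_0 + Σ_{t<15} Y_t with i.i.d. increments Y_t = y(d_t) ∈ {+1, −1, 0}.
Outcome values over d=0..6: [1, 1, 1, -1, 0, 0, 0]
Σy = 2, Σy² = 4, M = 7
μ = 2/7 = 2/7,  σ² = 4/7 − (2/7)² = 24/49
Independent increments: Var[X_15] = 15·σ² = 15·(24/49) = 360/49


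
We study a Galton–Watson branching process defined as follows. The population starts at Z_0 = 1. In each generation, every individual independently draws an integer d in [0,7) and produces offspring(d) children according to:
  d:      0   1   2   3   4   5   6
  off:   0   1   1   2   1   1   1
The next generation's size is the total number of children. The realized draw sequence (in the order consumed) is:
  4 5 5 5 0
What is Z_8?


gen 0: Z_0=1, draws=[4], offspring=[1], Z_1=1
gen 1: Z_1=1, draws=[5], offspring=[1], Z_2=1
gen 2: Z_2=1, draws=[5], offspring=[1], Z_3=1
gen 3: Z_3=1, draws=[5], offspring=[1], Z_4=1
gen 4: Z_4=1, draws=[0], offspring=[0], Z_5=0
gen 5: Z_5=0, draws=[], offspring=[], Z_6=0
gen 6: Z_6=0, draws=[], offspring=[], Z_7=0
gen 7: Z_7=0, draws=[], offspring=[], Z_8=0

0


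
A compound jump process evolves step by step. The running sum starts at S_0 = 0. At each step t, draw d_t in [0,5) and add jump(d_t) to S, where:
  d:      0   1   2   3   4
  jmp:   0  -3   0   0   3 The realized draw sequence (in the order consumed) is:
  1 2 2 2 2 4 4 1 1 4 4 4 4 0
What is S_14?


9

t=0: S=0, d=1, jump=-3, S_1=-3
t=1: S=-3, d=2, jump=0, S_2=-3
t=2: S=-3, d=2, jump=0, S_3=-3
t=3: S=-3, d=2, jump=0, S_4=-3
t=4: S=-3, d=2, jump=0, S_5=-3
t=5: S=-3, d=4, jump=3, S_6=0
t=6: S=0, d=4, jump=3, S_7=3
t=7: S=3, d=1, jump=-3, S_8=0
t=8: S=0, d=1, jump=-3, S_9=-3
t=9: S=-3, d=4, jump=3, S_10=0
t=10: S=0, d=4, jump=3, S_11=3
t=11: S=3, d=4, jump=3, S_12=6
t=12: S=6, d=4, jump=3, S_13=9
t=13: S=9, d=0, jump=0, S_14=9


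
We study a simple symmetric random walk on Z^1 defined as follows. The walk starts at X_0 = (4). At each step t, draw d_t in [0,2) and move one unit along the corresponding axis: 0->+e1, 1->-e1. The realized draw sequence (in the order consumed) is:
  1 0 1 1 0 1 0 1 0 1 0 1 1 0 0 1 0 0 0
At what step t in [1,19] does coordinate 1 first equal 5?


19

t=0: X=(4), d=1 → -e1, X_1=(3)
t=1: X=(3), d=0 → +e1, X_2=(4)
t=2: X=(4), d=1 → -e1, X_3=(3)
t=3: X=(3), d=1 → -e1, X_4=(2)
t=4: X=(2), d=0 → +e1, X_5=(3)
t=5: X=(3), d=1 → -e1, X_6=(2)
t=6: X=(2), d=0 → +e1, X_7=(3)
t=7: X=(3), d=1 → -e1, X_8=(2)
t=8: X=(2), d=0 → +e1, X_9=(3)
t=9: X=(3), d=1 → -e1, X_10=(2)
t=10: X=(2), d=0 → +e1, X_11=(3)
t=11: X=(3), d=1 → -e1, X_12=(2)
t=12: X=(2), d=1 → -e1, X_13=(1)
t=13: X=(1), d=0 → +e1, X_14=(2)
t=14: X=(2), d=0 → +e1, X_15=(3)
t=15: X=(3), d=1 → -e1, X_16=(2)
t=16: X=(2), d=0 → +e1, X_17=(3)
t=17: X=(3), d=0 → +e1, X_18=(4)
t=18: X=(4), d=0 → +e1, X_19=(5)


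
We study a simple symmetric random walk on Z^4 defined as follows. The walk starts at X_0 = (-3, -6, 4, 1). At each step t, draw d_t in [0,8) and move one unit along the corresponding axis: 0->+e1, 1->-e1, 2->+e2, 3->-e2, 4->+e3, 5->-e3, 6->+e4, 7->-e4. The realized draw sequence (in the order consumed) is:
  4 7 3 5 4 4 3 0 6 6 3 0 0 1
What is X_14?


(-1, -9, 6, 2)

t=0: X=(-3, -6, 4, 1), d=4 → +e3, X_1=(-3, -6, 5, 1)
t=1: X=(-3, -6, 5, 1), d=7 → -e4, X_2=(-3, -6, 5, 0)
t=2: X=(-3, -6, 5, 0), d=3 → -e2, X_3=(-3, -7, 5, 0)
t=3: X=(-3, -7, 5, 0), d=5 → -e3, X_4=(-3, -7, 4, 0)
t=4: X=(-3, -7, 4, 0), d=4 → +e3, X_5=(-3, -7, 5, 0)
t=5: X=(-3, -7, 5, 0), d=4 → +e3, X_6=(-3, -7, 6, 0)
t=6: X=(-3, -7, 6, 0), d=3 → -e2, X_7=(-3, -8, 6, 0)
t=7: X=(-3, -8, 6, 0), d=0 → +e1, X_8=(-2, -8, 6, 0)
t=8: X=(-2, -8, 6, 0), d=6 → +e4, X_9=(-2, -8, 6, 1)
t=9: X=(-2, -8, 6, 1), d=6 → +e4, X_10=(-2, -8, 6, 2)
t=10: X=(-2, -8, 6, 2), d=3 → -e2, X_11=(-2, -9, 6, 2)
t=11: X=(-2, -9, 6, 2), d=0 → +e1, X_12=(-1, -9, 6, 2)
t=12: X=(-1, -9, 6, 2), d=0 → +e1, X_13=(0, -9, 6, 2)
t=13: X=(0, -9, 6, 2), d=1 → -e1, X_14=(-1, -9, 6, 2)


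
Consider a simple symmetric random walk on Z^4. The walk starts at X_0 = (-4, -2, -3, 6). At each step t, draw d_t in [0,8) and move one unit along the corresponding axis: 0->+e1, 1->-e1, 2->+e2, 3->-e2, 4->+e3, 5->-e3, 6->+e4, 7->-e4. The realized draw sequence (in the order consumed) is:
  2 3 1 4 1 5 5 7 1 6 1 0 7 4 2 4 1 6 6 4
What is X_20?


t=0: X=(-4, -2, -3, 6), d=2 → +e2, X_1=(-4, -1, -3, 6)
t=1: X=(-4, -1, -3, 6), d=3 → -e2, X_2=(-4, -2, -3, 6)
t=2: X=(-4, -2, -3, 6), d=1 → -e1, X_3=(-5, -2, -3, 6)
t=3: X=(-5, -2, -3, 6), d=4 → +e3, X_4=(-5, -2, -2, 6)
t=4: X=(-5, -2, -2, 6), d=1 → -e1, X_5=(-6, -2, -2, 6)
t=5: X=(-6, -2, -2, 6), d=5 → -e3, X_6=(-6, -2, -3, 6)
t=6: X=(-6, -2, -3, 6), d=5 → -e3, X_7=(-6, -2, -4, 6)
t=7: X=(-6, -2, -4, 6), d=7 → -e4, X_8=(-6, -2, -4, 5)
t=8: X=(-6, -2, -4, 5), d=1 → -e1, X_9=(-7, -2, -4, 5)
t=9: X=(-7, -2, -4, 5), d=6 → +e4, X_10=(-7, -2, -4, 6)
t=10: X=(-7, -2, -4, 6), d=1 → -e1, X_11=(-8, -2, -4, 6)
t=11: X=(-8, -2, -4, 6), d=0 → +e1, X_12=(-7, -2, -4, 6)
t=12: X=(-7, -2, -4, 6), d=7 → -e4, X_13=(-7, -2, -4, 5)
t=13: X=(-7, -2, -4, 5), d=4 → +e3, X_14=(-7, -2, -3, 5)
t=14: X=(-7, -2, -3, 5), d=2 → +e2, X_15=(-7, -1, -3, 5)
t=15: X=(-7, -1, -3, 5), d=4 → +e3, X_16=(-7, -1, -2, 5)
t=16: X=(-7, -1, -2, 5), d=1 → -e1, X_17=(-8, -1, -2, 5)
t=17: X=(-8, -1, -2, 5), d=6 → +e4, X_18=(-8, -1, -2, 6)
t=18: X=(-8, -1, -2, 6), d=6 → +e4, X_19=(-8, -1, -2, 7)
t=19: X=(-8, -1, -2, 7), d=4 → +e3, X_20=(-8, -1, -1, 7)

(-8, -1, -1, 7)


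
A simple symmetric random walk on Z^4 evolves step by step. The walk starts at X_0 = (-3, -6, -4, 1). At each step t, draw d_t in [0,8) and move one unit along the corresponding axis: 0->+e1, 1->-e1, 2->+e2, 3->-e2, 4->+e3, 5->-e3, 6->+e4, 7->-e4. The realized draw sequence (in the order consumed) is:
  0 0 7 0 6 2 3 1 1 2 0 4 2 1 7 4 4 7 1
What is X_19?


(-3, -4, -1, -1)

t=0: X=(-3, -6, -4, 1), d=0 → +e1, X_1=(-2, -6, -4, 1)
t=1: X=(-2, -6, -4, 1), d=0 → +e1, X_2=(-1, -6, -4, 1)
t=2: X=(-1, -6, -4, 1), d=7 → -e4, X_3=(-1, -6, -4, 0)
t=3: X=(-1, -6, -4, 0), d=0 → +e1, X_4=(0, -6, -4, 0)
t=4: X=(0, -6, -4, 0), d=6 → +e4, X_5=(0, -6, -4, 1)
t=5: X=(0, -6, -4, 1), d=2 → +e2, X_6=(0, -5, -4, 1)
t=6: X=(0, -5, -4, 1), d=3 → -e2, X_7=(0, -6, -4, 1)
t=7: X=(0, -6, -4, 1), d=1 → -e1, X_8=(-1, -6, -4, 1)
t=8: X=(-1, -6, -4, 1), d=1 → -e1, X_9=(-2, -6, -4, 1)
t=9: X=(-2, -6, -4, 1), d=2 → +e2, X_10=(-2, -5, -4, 1)
t=10: X=(-2, -5, -4, 1), d=0 → +e1, X_11=(-1, -5, -4, 1)
t=11: X=(-1, -5, -4, 1), d=4 → +e3, X_12=(-1, -5, -3, 1)
t=12: X=(-1, -5, -3, 1), d=2 → +e2, X_13=(-1, -4, -3, 1)
t=13: X=(-1, -4, -3, 1), d=1 → -e1, X_14=(-2, -4, -3, 1)
t=14: X=(-2, -4, -3, 1), d=7 → -e4, X_15=(-2, -4, -3, 0)
t=15: X=(-2, -4, -3, 0), d=4 → +e3, X_16=(-2, -4, -2, 0)
t=16: X=(-2, -4, -2, 0), d=4 → +e3, X_17=(-2, -4, -1, 0)
t=17: X=(-2, -4, -1, 0), d=7 → -e4, X_18=(-2, -4, -1, -1)
t=18: X=(-2, -4, -1, -1), d=1 → -e1, X_19=(-3, -4, -1, -1)


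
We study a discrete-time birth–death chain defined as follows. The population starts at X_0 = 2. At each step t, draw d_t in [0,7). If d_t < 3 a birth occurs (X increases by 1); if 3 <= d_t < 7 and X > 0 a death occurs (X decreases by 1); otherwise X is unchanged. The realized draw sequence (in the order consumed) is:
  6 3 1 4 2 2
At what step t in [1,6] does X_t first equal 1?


1

t=0: X=2, d=6 → death, X_1=1
t=1: X=1, d=3 → death, X_2=0
t=2: X=0, d=1 → birth, X_3=1
t=3: X=1, d=4 → death, X_4=0
t=4: X=0, d=2 → birth, X_5=1
t=5: X=1, d=2 → birth, X_6=2


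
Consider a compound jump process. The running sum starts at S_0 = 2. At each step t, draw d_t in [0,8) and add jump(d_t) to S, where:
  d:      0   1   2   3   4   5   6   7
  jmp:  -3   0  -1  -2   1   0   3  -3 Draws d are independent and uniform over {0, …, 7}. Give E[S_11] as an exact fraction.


-39/8

Outcome values over d=0..7: [-3, 0, -1, -2, 1, 0, 3, -3]
Σy = -5, Σy² = 33, M = 8
μ = -5/8 = -5/8,  σ² = 33/8 − (-5/8)² = 239/64
E[S_11] = 2 + 11·(-5/8) = -39/8


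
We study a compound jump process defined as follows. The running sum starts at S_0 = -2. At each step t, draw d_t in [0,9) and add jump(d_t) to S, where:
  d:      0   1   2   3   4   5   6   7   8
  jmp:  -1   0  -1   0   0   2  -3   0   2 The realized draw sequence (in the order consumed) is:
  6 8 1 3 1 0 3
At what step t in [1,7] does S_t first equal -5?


1

t=0: S=-2, d=6, jump=-3, S_1=-5
t=1: S=-5, d=8, jump=2, S_2=-3
t=2: S=-3, d=1, jump=0, S_3=-3
t=3: S=-3, d=3, jump=0, S_4=-3
t=4: S=-3, d=1, jump=0, S_5=-3
t=5: S=-3, d=0, jump=-1, S_6=-4
t=6: S=-4, d=3, jump=0, S_7=-4


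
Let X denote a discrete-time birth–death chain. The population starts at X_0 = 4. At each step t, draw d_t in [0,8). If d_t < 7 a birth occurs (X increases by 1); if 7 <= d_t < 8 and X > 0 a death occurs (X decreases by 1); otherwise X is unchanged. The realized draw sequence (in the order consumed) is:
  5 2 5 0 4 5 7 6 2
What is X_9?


t=0: X=4, d=5 → birth, X_1=5
t=1: X=5, d=2 → birth, X_2=6
t=2: X=6, d=5 → birth, X_3=7
t=3: X=7, d=0 → birth, X_4=8
t=4: X=8, d=4 → birth, X_5=9
t=5: X=9, d=5 → birth, X_6=10
t=6: X=10, d=7 → death, X_7=9
t=7: X=9, d=6 → birth, X_8=10
t=8: X=10, d=2 → birth, X_9=11

11


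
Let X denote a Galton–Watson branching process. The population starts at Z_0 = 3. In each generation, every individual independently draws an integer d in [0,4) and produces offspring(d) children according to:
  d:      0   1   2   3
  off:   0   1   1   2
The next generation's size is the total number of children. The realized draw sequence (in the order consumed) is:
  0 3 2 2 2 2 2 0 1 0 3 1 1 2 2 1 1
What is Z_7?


gen 0: Z_0=3, draws=[0, 3, 2], offspring=[0, 2, 1], Z_1=3
gen 1: Z_1=3, draws=[2, 2, 2], offspring=[1, 1, 1], Z_2=3
gen 2: Z_2=3, draws=[2, 0, 1], offspring=[1, 0, 1], Z_3=2
gen 3: Z_3=2, draws=[0, 3], offspring=[0, 2], Z_4=2
gen 4: Z_4=2, draws=[1, 1], offspring=[1, 1], Z_5=2
gen 5: Z_5=2, draws=[2, 2], offspring=[1, 1], Z_6=2
gen 6: Z_6=2, draws=[1, 1], offspring=[1, 1], Z_7=2

2


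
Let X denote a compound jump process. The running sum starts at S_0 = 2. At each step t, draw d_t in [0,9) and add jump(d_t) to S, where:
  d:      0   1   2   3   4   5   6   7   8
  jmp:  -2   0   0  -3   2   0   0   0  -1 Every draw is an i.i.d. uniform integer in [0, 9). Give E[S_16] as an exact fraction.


-46/9

Outcome values over d=0..8: [-2, 0, 0, -3, 2, 0, 0, 0, -1]
Σy = -4, Σy² = 18, M = 9
μ = -4/9 = -4/9,  σ² = 18/9 − (-4/9)² = 146/81
E[S_16] = 2 + 16·(-4/9) = -46/9


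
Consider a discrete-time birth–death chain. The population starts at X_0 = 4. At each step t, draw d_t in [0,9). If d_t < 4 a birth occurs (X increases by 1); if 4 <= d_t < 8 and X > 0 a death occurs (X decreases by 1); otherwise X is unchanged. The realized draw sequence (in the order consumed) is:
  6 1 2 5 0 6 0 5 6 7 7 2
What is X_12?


t=0: X=4, d=6 → death, X_1=3
t=1: X=3, d=1 → birth, X_2=4
t=2: X=4, d=2 → birth, X_3=5
t=3: X=5, d=5 → death, X_4=4
t=4: X=4, d=0 → birth, X_5=5
t=5: X=5, d=6 → death, X_6=4
t=6: X=4, d=0 → birth, X_7=5
t=7: X=5, d=5 → death, X_8=4
t=8: X=4, d=6 → death, X_9=3
t=9: X=3, d=7 → death, X_10=2
t=10: X=2, d=7 → death, X_11=1
t=11: X=1, d=2 → birth, X_12=2

2


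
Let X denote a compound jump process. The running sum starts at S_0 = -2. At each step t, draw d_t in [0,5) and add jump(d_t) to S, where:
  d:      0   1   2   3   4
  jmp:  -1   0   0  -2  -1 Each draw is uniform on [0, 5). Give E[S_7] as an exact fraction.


-38/5

Outcome values over d=0..4: [-1, 0, 0, -2, -1]
Σy = -4, Σy² = 6, M = 5
μ = -4/5 = -4/5,  σ² = 6/5 − (-4/5)² = 14/25
E[S_7] = -2 + 7·(-4/5) = -38/5


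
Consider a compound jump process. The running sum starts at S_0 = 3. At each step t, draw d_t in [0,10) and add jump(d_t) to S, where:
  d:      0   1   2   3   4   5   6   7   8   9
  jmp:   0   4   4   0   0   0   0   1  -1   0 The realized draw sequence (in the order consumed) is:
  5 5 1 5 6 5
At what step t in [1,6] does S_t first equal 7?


t=0: S=3, d=5, jump=0, S_1=3
t=1: S=3, d=5, jump=0, S_2=3
t=2: S=3, d=1, jump=4, S_3=7
t=3: S=7, d=5, jump=0, S_4=7
t=4: S=7, d=6, jump=0, S_5=7
t=5: S=7, d=5, jump=0, S_6=7

3


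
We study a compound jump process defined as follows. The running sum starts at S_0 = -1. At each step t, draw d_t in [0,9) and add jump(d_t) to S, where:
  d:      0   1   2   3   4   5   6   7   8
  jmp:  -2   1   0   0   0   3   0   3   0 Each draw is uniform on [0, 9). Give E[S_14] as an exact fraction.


61/9

Outcome values over d=0..8: [-2, 1, 0, 0, 0, 3, 0, 3, 0]
Σy = 5, Σy² = 23, M = 9
μ = 5/9 = 5/9,  σ² = 23/9 − (5/9)² = 182/81
E[S_14] = -1 + 14·(5/9) = 61/9


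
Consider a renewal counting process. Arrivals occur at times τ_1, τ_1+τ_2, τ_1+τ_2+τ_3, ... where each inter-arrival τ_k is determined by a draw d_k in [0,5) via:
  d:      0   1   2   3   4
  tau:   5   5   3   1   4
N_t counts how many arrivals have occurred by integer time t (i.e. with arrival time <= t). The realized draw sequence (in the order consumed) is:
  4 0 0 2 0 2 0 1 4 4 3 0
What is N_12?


draw d_1=4: τ_1=4, arrival time A_1=4
draw d_2=0: τ_2=5, arrival time A_2=9
draw d_3=0: τ_3=5, arrival time A_3=14
draw d_4=2: τ_4=3, arrival time A_4=17
draw d_5=0: τ_5=5, arrival time A_5=22
draw d_6=2: τ_6=3, arrival time A_6=25
draw d_7=0: τ_7=5, arrival time A_7=30
draw d_8=1: τ_8=5, arrival time A_8=35
draw d_9=4: τ_9=4, arrival time A_9=39
draw d_10=4: τ_10=4, arrival time A_10=43
draw d_11=3: τ_11=1, arrival time A_11=44
draw d_12=0: τ_12=5, arrival time A_12=49
N_t over t=0..12: 0:0 1:0 2:0 3:0 4:1 5:1 6:1 7:1 8:1 9:2 10:2 11:2 12:2

2


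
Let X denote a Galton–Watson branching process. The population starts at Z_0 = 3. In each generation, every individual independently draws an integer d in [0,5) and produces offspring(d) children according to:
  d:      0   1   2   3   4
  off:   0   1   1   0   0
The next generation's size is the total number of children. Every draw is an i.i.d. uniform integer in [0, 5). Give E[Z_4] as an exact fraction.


Outcome values over d=0..4: [0, 1, 1, 0, 0]
Σy = 2, Σy² = 2, M = 5
μ = 2/5 = 2/5,  σ² = 2/5 − (2/5)² = 6/25
E[Z_0] = 3
E[Z_1] = 2/5·E[Z_0] = 6/5
E[Z_2] = 2/5·E[Z_1] = 12/25
E[Z_3] = 2/5·E[Z_2] = 24/125
E[Z_4] = 2/5·E[Z_3] = 48/625

48/625


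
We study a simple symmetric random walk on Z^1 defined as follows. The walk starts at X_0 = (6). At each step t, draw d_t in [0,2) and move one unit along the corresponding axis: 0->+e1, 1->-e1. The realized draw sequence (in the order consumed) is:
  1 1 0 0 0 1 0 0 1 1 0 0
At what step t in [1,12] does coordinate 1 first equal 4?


t=0: X=(6), d=1 → -e1, X_1=(5)
t=1: X=(5), d=1 → -e1, X_2=(4)
t=2: X=(4), d=0 → +e1, X_3=(5)
t=3: X=(5), d=0 → +e1, X_4=(6)
t=4: X=(6), d=0 → +e1, X_5=(7)
t=5: X=(7), d=1 → -e1, X_6=(6)
t=6: X=(6), d=0 → +e1, X_7=(7)
t=7: X=(7), d=0 → +e1, X_8=(8)
t=8: X=(8), d=1 → -e1, X_9=(7)
t=9: X=(7), d=1 → -e1, X_10=(6)
t=10: X=(6), d=0 → +e1, X_11=(7)
t=11: X=(7), d=0 → +e1, X_12=(8)

2


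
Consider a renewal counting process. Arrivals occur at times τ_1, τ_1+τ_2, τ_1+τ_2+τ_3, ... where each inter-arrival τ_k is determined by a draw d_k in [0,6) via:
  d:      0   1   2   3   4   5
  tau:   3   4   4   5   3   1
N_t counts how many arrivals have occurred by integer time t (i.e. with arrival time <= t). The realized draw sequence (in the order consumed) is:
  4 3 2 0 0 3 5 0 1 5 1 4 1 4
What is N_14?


3

draw d_1=4: τ_1=3, arrival time A_1=3
draw d_2=3: τ_2=5, arrival time A_2=8
draw d_3=2: τ_3=4, arrival time A_3=12
draw d_4=0: τ_4=3, arrival time A_4=15
draw d_5=0: τ_5=3, arrival time A_5=18
draw d_6=3: τ_6=5, arrival time A_6=23
draw d_7=5: τ_7=1, arrival time A_7=24
draw d_8=0: τ_8=3, arrival time A_8=27
draw d_9=1: τ_9=4, arrival time A_9=31
draw d_10=5: τ_10=1, arrival time A_10=32
draw d_11=1: τ_11=4, arrival time A_11=36
draw d_12=4: τ_12=3, arrival time A_12=39
draw d_13=1: τ_13=4, arrival time A_13=43
draw d_14=4: τ_14=3, arrival time A_14=46
N_t over t=0..14: 0:0 1:0 2:0 3:1 4:1 5:1 6:1 7:1 8:2 9:2 10:2 11:2 12:3 13:3 14:3


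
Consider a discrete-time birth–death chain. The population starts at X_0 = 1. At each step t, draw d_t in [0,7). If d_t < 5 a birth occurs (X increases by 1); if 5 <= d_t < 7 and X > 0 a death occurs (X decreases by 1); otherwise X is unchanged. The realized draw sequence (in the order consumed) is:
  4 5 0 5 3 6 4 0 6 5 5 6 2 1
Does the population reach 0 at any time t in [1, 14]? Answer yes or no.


t=0: X=1, d=4 → birth, X_1=2
t=1: X=2, d=5 → death, X_2=1
t=2: X=1, d=0 → birth, X_3=2
t=3: X=2, d=5 → death, X_4=1
t=4: X=1, d=3 → birth, X_5=2
t=5: X=2, d=6 → death, X_6=1
t=6: X=1, d=4 → birth, X_7=2
t=7: X=2, d=0 → birth, X_8=3
t=8: X=3, d=6 → death, X_9=2
t=9: X=2, d=5 → death, X_10=1
t=10: X=1, d=5 → death, X_11=0
t=11: X=0, d=6 → hold, X_12=0
t=12: X=0, d=2 → birth, X_13=1
t=13: X=1, d=1 → birth, X_14=2

yes


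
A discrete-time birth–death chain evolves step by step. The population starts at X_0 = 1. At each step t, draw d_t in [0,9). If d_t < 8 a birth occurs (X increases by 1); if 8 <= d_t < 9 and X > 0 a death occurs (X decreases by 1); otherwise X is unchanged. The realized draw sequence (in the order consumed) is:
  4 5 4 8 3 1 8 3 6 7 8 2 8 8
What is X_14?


5

t=0: X=1, d=4 → birth, X_1=2
t=1: X=2, d=5 → birth, X_2=3
t=2: X=3, d=4 → birth, X_3=4
t=3: X=4, d=8 → death, X_4=3
t=4: X=3, d=3 → birth, X_5=4
t=5: X=4, d=1 → birth, X_6=5
t=6: X=5, d=8 → death, X_7=4
t=7: X=4, d=3 → birth, X_8=5
t=8: X=5, d=6 → birth, X_9=6
t=9: X=6, d=7 → birth, X_10=7
t=10: X=7, d=8 → death, X_11=6
t=11: X=6, d=2 → birth, X_12=7
t=12: X=7, d=8 → death, X_13=6
t=13: X=6, d=8 → death, X_14=5


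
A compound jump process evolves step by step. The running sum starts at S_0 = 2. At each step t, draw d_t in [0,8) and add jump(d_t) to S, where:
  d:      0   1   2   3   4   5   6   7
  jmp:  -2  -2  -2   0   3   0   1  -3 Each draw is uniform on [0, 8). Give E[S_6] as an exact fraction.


-7/4

Outcome values over d=0..7: [-2, -2, -2, 0, 3, 0, 1, -3]
Σy = -5, Σy² = 31, M = 8
μ = -5/8 = -5/8,  σ² = 31/8 − (-5/8)² = 223/64
E[S_6] = 2 + 6·(-5/8) = -7/4


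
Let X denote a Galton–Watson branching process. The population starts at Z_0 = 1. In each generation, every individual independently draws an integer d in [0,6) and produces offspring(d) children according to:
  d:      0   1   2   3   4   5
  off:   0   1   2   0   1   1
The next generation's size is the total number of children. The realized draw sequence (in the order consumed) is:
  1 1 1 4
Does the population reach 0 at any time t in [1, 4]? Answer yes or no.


no

gen 0: Z_0=1, draws=[1], offspring=[1], Z_1=1
gen 1: Z_1=1, draws=[1], offspring=[1], Z_2=1
gen 2: Z_2=1, draws=[1], offspring=[1], Z_3=1
gen 3: Z_3=1, draws=[4], offspring=[1], Z_4=1


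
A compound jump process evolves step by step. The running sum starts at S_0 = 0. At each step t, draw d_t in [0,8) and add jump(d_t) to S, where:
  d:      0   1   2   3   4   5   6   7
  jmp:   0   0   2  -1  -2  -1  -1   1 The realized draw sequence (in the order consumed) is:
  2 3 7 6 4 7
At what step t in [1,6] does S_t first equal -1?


t=0: S=0, d=2, jump=2, S_1=2
t=1: S=2, d=3, jump=-1, S_2=1
t=2: S=1, d=7, jump=1, S_3=2
t=3: S=2, d=6, jump=-1, S_4=1
t=4: S=1, d=4, jump=-2, S_5=-1
t=5: S=-1, d=7, jump=1, S_6=0

5


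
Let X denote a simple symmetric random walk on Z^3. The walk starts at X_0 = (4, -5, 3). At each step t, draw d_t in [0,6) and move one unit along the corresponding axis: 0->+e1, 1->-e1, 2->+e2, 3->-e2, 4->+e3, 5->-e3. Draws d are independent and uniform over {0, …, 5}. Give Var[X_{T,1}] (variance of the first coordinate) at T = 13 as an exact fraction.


13/3

Outcome values over d=0..5: [1, -1, 0, 0, 0, 0]
Σy = 0, Σy² = 2, M = 6
μ = 0/6 = 0,  σ² = 2/6 − (0)² = 1/3
Independent increments: Var[X_13] = 13·σ² = 13·(1/3) = 13/3


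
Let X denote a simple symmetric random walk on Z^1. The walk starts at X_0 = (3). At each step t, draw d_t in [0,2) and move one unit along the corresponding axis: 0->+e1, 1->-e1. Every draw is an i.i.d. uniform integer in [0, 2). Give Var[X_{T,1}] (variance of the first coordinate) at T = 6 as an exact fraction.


Outcome values over d=0..1: [1, -1]
Σy = 0, Σy² = 2, M = 2
μ = 0/2 = 0,  σ² = 2/2 − (0)² = 1
Independent increments: Var[X_6] = 6·σ² = 6·(1) = 6

6


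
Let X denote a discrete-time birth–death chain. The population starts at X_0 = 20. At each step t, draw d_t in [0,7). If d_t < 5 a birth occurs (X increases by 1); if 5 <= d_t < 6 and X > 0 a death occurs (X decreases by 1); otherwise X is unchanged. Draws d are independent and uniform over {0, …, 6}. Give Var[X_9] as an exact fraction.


X can drop by at most 1 per step and X_0 = 20 > T = 9, so X_t >= 20 − t >= 11 > 0 for every t <= 9: the floor at 0 (the 'and X > 0' condition) never binds. Hence X_9 = X_0 + Σ_{t<9} Y_t with i.i.d. increments Y_t = y(d_t) ∈ {+1, −1, 0}.
Outcome values over d=0..6: [1, 1, 1, 1, 1, -1, 0]
Σy = 4, Σy² = 6, M = 7
μ = 4/7 = 4/7,  σ² = 6/7 − (4/7)² = 26/49
Independent increments: Var[X_9] = 9·σ² = 9·(26/49) = 234/49

234/49


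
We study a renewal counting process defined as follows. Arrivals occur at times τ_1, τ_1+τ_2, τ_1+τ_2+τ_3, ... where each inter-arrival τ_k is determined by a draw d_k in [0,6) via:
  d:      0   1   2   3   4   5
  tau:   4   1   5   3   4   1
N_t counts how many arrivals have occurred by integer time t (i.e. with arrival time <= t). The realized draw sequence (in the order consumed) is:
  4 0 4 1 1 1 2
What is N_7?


1

draw d_1=4: τ_1=4, arrival time A_1=4
draw d_2=0: τ_2=4, arrival time A_2=8
draw d_3=4: τ_3=4, arrival time A_3=12
draw d_4=1: τ_4=1, arrival time A_4=13
draw d_5=1: τ_5=1, arrival time A_5=14
draw d_6=1: τ_6=1, arrival time A_6=15
draw d_7=2: τ_7=5, arrival time A_7=20
N_t over t=0..7: 0:0 1:0 2:0 3:0 4:1 5:1 6:1 7:1


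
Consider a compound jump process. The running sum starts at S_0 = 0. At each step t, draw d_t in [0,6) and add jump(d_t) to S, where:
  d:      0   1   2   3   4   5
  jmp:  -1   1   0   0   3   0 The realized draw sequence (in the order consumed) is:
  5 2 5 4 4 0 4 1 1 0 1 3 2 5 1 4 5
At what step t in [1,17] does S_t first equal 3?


t=0: S=0, d=5, jump=0, S_1=0
t=1: S=0, d=2, jump=0, S_2=0
t=2: S=0, d=5, jump=0, S_3=0
t=3: S=0, d=4, jump=3, S_4=3
t=4: S=3, d=4, jump=3, S_5=6
t=5: S=6, d=0, jump=-1, S_6=5
t=6: S=5, d=4, jump=3, S_7=8
t=7: S=8, d=1, jump=1, S_8=9
t=8: S=9, d=1, jump=1, S_9=10
t=9: S=10, d=0, jump=-1, S_10=9
t=10: S=9, d=1, jump=1, S_11=10
t=11: S=10, d=3, jump=0, S_12=10
t=12: S=10, d=2, jump=0, S_13=10
t=13: S=10, d=5, jump=0, S_14=10
t=14: S=10, d=1, jump=1, S_15=11
t=15: S=11, d=4, jump=3, S_16=14
t=16: S=14, d=5, jump=0, S_17=14

4


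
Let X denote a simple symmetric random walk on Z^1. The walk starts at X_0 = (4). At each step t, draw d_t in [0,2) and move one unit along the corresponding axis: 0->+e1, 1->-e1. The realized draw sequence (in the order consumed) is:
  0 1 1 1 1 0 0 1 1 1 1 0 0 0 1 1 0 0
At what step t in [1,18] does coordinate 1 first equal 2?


4

t=0: X=(4), d=0 → +e1, X_1=(5)
t=1: X=(5), d=1 → -e1, X_2=(4)
t=2: X=(4), d=1 → -e1, X_3=(3)
t=3: X=(3), d=1 → -e1, X_4=(2)
t=4: X=(2), d=1 → -e1, X_5=(1)
t=5: X=(1), d=0 → +e1, X_6=(2)
t=6: X=(2), d=0 → +e1, X_7=(3)
t=7: X=(3), d=1 → -e1, X_8=(2)
t=8: X=(2), d=1 → -e1, X_9=(1)
t=9: X=(1), d=1 → -e1, X_10=(0)
t=10: X=(0), d=1 → -e1, X_11=(-1)
t=11: X=(-1), d=0 → +e1, X_12=(0)
t=12: X=(0), d=0 → +e1, X_13=(1)
t=13: X=(1), d=0 → +e1, X_14=(2)
t=14: X=(2), d=1 → -e1, X_15=(1)
t=15: X=(1), d=1 → -e1, X_16=(0)
t=16: X=(0), d=0 → +e1, X_17=(1)
t=17: X=(1), d=0 → +e1, X_18=(2)


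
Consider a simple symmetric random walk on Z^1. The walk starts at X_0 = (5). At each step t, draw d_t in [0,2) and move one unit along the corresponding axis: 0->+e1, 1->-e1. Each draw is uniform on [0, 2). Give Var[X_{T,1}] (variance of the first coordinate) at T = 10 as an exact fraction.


10

Outcome values over d=0..1: [1, -1]
Σy = 0, Σy² = 2, M = 2
μ = 0/2 = 0,  σ² = 2/2 − (0)² = 1
Independent increments: Var[X_10] = 10·σ² = 10·(1) = 10


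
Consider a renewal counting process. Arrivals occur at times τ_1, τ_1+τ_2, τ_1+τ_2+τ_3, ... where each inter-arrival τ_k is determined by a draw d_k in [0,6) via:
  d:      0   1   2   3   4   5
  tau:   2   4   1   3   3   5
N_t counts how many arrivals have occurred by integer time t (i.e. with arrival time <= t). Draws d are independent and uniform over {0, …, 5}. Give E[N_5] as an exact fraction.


Inter-arrival values over d=0..5: [2, 4, 1, 3, 3, 5]
Each d has probability 1/6, so the pmf of τ is: f(1) = 1/6, f(2) = 1/6, f(3) = 1/3, f(4) = 1/6, f(5) = 1/6
Renewal equation for m(n) = E[N_n]: condition on τ_1 = k (if k <= n, one arrival plus a fresh copy on the remaining n−k steps): m(n) = F(n) + Σ_{k<=n} f(k)·m(n−k), where F(n) = P(τ <= n) and m(0) = 0
m(1) = F(1) = 1/6
m(2) = F(2) + f(1)·m(1) = 1/3 + 1/6·1/6 = 13/36
m(3) = F(3) + f(1)·m(2) + f(2)·m(1) = 2/3 + 1/6·13/36 + 1/6·1/6 = 163/216
m(4) = F(4) + f(1)·m(3) + f(2)·m(2) + f(3)·m(1) = 5/6 + 1/6·163/216 + 1/6·13/36 + 1/3·1/6 = 1393/1296
m(5) = F(5) + f(1)·m(4) + f(2)·m(3) + f(3)·m(2) + f(4)·m(1) = 1 + 1/6·1393/1296 + 1/6·163/216 + 1/3·13/36 + 1/6·1/6 = 11299/7776
E[N_5] = m(5) = 11299/7776

11299/7776


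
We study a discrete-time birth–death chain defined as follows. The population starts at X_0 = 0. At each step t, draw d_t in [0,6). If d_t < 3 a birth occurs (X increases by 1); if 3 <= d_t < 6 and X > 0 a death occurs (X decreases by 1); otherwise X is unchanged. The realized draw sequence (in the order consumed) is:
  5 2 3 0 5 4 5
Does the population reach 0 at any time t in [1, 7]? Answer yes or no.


yes

t=0: X=0, d=5 → hold, X_1=0
t=1: X=0, d=2 → birth, X_2=1
t=2: X=1, d=3 → death, X_3=0
t=3: X=0, d=0 → birth, X_4=1
t=4: X=1, d=5 → death, X_5=0
t=5: X=0, d=4 → hold, X_6=0
t=6: X=0, d=5 → hold, X_7=0


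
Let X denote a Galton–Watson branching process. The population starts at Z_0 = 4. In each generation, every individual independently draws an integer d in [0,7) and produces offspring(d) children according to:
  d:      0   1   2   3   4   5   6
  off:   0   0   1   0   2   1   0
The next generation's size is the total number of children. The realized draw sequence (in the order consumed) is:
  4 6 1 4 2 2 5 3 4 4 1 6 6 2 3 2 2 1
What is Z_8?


0

gen 0: Z_0=4, draws=[4, 6, 1, 4], offspring=[2, 0, 0, 2], Z_1=4
gen 1: Z_1=4, draws=[2, 2, 5, 3], offspring=[1, 1, 1, 0], Z_2=3
gen 2: Z_2=3, draws=[4, 4, 1], offspring=[2, 2, 0], Z_3=4
gen 3: Z_3=4, draws=[6, 6, 2, 3], offspring=[0, 0, 1, 0], Z_4=1
gen 4: Z_4=1, draws=[2], offspring=[1], Z_5=1
gen 5: Z_5=1, draws=[2], offspring=[1], Z_6=1
gen 6: Z_6=1, draws=[1], offspring=[0], Z_7=0
gen 7: Z_7=0, draws=[], offspring=[], Z_8=0


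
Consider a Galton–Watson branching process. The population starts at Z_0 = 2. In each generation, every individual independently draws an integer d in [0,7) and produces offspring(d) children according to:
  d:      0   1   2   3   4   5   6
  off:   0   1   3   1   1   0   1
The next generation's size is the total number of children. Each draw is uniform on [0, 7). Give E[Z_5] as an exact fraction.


Outcome values over d=0..6: [0, 1, 3, 1, 1, 0, 1]
Σy = 7, Σy² = 13, M = 7
μ = 7/7 = 1,  σ² = 13/7 − (1)² = 6/7
E[Z_0] = 2
E[Z_1] = 1·E[Z_0] = 2
E[Z_2] = 1·E[Z_1] = 2
E[Z_3] = 1·E[Z_2] = 2
E[Z_4] = 1·E[Z_3] = 2
E[Z_5] = 1·E[Z_4] = 2

2


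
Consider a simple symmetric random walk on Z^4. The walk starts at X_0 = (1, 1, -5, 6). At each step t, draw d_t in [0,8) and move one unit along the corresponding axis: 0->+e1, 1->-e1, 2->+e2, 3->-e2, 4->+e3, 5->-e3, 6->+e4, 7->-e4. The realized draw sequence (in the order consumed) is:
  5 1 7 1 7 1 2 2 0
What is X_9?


(-1, 3, -6, 4)

t=0: X=(1, 1, -5, 6), d=5 → -e3, X_1=(1, 1, -6, 6)
t=1: X=(1, 1, -6, 6), d=1 → -e1, X_2=(0, 1, -6, 6)
t=2: X=(0, 1, -6, 6), d=7 → -e4, X_3=(0, 1, -6, 5)
t=3: X=(0, 1, -6, 5), d=1 → -e1, X_4=(-1, 1, -6, 5)
t=4: X=(-1, 1, -6, 5), d=7 → -e4, X_5=(-1, 1, -6, 4)
t=5: X=(-1, 1, -6, 4), d=1 → -e1, X_6=(-2, 1, -6, 4)
t=6: X=(-2, 1, -6, 4), d=2 → +e2, X_7=(-2, 2, -6, 4)
t=7: X=(-2, 2, -6, 4), d=2 → +e2, X_8=(-2, 3, -6, 4)
t=8: X=(-2, 3, -6, 4), d=0 → +e1, X_9=(-1, 3, -6, 4)


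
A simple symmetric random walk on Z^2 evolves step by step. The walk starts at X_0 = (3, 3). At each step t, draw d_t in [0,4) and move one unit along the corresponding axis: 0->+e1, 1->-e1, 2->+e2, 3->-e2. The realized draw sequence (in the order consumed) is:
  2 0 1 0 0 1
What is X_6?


(4, 4)

t=0: X=(3, 3), d=2 → +e2, X_1=(3, 4)
t=1: X=(3, 4), d=0 → +e1, X_2=(4, 4)
t=2: X=(4, 4), d=1 → -e1, X_3=(3, 4)
t=3: X=(3, 4), d=0 → +e1, X_4=(4, 4)
t=4: X=(4, 4), d=0 → +e1, X_5=(5, 4)
t=5: X=(5, 4), d=1 → -e1, X_6=(4, 4)


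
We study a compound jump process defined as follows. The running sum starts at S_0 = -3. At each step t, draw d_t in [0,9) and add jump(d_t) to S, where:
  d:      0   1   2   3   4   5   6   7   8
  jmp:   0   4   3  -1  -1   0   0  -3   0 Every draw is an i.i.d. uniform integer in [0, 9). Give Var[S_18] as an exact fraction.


640/9

Outcome values over d=0..8: [0, 4, 3, -1, -1, 0, 0, -3, 0]
Σy = 2, Σy² = 36, M = 9
μ = 2/9 = 2/9,  σ² = 36/9 − (2/9)² = 320/81
Independent increments: Var[S_18] = 18·σ² = 18·(320/81) = 640/9


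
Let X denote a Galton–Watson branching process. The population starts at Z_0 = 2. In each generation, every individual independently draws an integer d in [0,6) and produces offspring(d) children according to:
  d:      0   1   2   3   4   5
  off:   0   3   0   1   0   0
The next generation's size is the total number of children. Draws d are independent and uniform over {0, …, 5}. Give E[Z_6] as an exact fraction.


Outcome values over d=0..5: [0, 3, 0, 1, 0, 0]
Σy = 4, Σy² = 10, M = 6
μ = 4/6 = 2/3,  σ² = 10/6 − (2/3)² = 11/9
E[Z_0] = 2
E[Z_1] = 2/3·E[Z_0] = 4/3
E[Z_2] = 2/3·E[Z_1] = 8/9
E[Z_3] = 2/3·E[Z_2] = 16/27
E[Z_4] = 2/3·E[Z_3] = 32/81
E[Z_5] = 2/3·E[Z_4] = 64/243
E[Z_6] = 2/3·E[Z_5] = 128/729

128/729


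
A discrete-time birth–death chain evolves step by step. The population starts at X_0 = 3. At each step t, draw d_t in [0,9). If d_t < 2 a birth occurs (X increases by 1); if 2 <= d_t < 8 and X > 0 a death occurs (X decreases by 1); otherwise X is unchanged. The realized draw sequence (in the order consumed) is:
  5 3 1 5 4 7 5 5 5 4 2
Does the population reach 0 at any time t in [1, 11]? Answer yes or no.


t=0: X=3, d=5 → death, X_1=2
t=1: X=2, d=3 → death, X_2=1
t=2: X=1, d=1 → birth, X_3=2
t=3: X=2, d=5 → death, X_4=1
t=4: X=1, d=4 → death, X_5=0
t=5: X=0, d=7 → hold, X_6=0
t=6: X=0, d=5 → hold, X_7=0
t=7: X=0, d=5 → hold, X_8=0
t=8: X=0, d=5 → hold, X_9=0
t=9: X=0, d=4 → hold, X_10=0
t=10: X=0, d=2 → hold, X_11=0

yes


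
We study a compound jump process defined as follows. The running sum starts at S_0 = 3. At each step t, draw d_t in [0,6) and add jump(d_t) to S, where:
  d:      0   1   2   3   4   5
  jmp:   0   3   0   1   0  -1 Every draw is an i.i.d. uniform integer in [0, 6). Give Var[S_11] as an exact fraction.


Outcome values over d=0..5: [0, 3, 0, 1, 0, -1]
Σy = 3, Σy² = 11, M = 6
μ = 3/6 = 1/2,  σ² = 11/6 − (1/2)² = 19/12
Independent increments: Var[S_11] = 11·σ² = 11·(19/12) = 209/12

209/12


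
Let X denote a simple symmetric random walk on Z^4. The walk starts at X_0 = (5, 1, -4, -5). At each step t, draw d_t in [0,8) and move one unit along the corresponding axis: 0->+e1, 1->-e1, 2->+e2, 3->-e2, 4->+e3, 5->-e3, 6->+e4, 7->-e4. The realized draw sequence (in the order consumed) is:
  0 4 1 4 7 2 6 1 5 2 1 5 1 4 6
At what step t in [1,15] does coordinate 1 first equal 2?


13

t=0: X=(5, 1, -4, -5), d=0 → +e1, X_1=(6, 1, -4, -5)
t=1: X=(6, 1, -4, -5), d=4 → +e3, X_2=(6, 1, -3, -5)
t=2: X=(6, 1, -3, -5), d=1 → -e1, X_3=(5, 1, -3, -5)
t=3: X=(5, 1, -3, -5), d=4 → +e3, X_4=(5, 1, -2, -5)
t=4: X=(5, 1, -2, -5), d=7 → -e4, X_5=(5, 1, -2, -6)
t=5: X=(5, 1, -2, -6), d=2 → +e2, X_6=(5, 2, -2, -6)
t=6: X=(5, 2, -2, -6), d=6 → +e4, X_7=(5, 2, -2, -5)
t=7: X=(5, 2, -2, -5), d=1 → -e1, X_8=(4, 2, -2, -5)
t=8: X=(4, 2, -2, -5), d=5 → -e3, X_9=(4, 2, -3, -5)
t=9: X=(4, 2, -3, -5), d=2 → +e2, X_10=(4, 3, -3, -5)
t=10: X=(4, 3, -3, -5), d=1 → -e1, X_11=(3, 3, -3, -5)
t=11: X=(3, 3, -3, -5), d=5 → -e3, X_12=(3, 3, -4, -5)
t=12: X=(3, 3, -4, -5), d=1 → -e1, X_13=(2, 3, -4, -5)
t=13: X=(2, 3, -4, -5), d=4 → +e3, X_14=(2, 3, -3, -5)
t=14: X=(2, 3, -3, -5), d=6 → +e4, X_15=(2, 3, -3, -4)
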